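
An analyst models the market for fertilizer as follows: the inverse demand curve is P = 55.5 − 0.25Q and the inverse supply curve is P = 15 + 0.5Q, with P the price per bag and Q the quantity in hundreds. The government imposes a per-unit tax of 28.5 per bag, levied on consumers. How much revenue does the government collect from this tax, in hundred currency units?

Tax revenue = 456 hundred.

Rewrite in direct form: Qd = 222 − 4P and Qs = 2P − 30.
Before the tax: set 222 − 4P = 2P − 30 → P* = 42, Q* = 54.
With the tax collected from consumers, demand (in seller-price terms) shifts: Qd = 222 − 4(P + 28.5).
Solving gives Q = 16 with consumers paying 51.5 and sellers receiving 23 (the 28.5 wedge).
Revenue = t · Q = 28.5 · 16 = 456.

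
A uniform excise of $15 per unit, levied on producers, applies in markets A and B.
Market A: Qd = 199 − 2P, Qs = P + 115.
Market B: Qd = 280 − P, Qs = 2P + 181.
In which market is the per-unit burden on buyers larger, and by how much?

Market B, by $5.

Market A: pre-tax P* = $28, Q* = 143; post-tax Q = 133; per-unit burden on buyers = $5.
Market B: pre-tax P* = $33, Q* = 247; post-tax Q = 237; per-unit burden on buyers = $10.
Difference: $5 vs $10 → market B is larger by $5.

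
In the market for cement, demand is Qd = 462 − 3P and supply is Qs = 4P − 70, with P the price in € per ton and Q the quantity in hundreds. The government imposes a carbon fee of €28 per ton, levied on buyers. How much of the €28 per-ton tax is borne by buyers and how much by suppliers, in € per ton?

Before the tax: set 462 − 3P = 4P − 70 → P* = €76, Q* = 234.
With the tax collected from buyers, demand (in seller-price terms) shifts: Qd = 462 − 3(P + 28).
Solving gives Q = 186 with buyers paying €92 and suppliers receiving €64 (the €28 wedge).
Burden on buyers: €16; on suppliers: €12. (They sum to €28.)

Buyers bear €16 per ton; suppliers bear €12 per ton.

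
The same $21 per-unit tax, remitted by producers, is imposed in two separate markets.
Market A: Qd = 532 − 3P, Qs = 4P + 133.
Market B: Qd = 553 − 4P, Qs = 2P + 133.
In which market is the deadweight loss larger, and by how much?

Market A: pre-tax P* = $57, Q* = 361; post-tax Q = 325; deadweight loss = $378.
Market B: pre-tax P* = $70, Q* = 273; post-tax Q = 245; deadweight loss = $294.
Difference: $378 vs $294 → market A is larger by $84.

Market A, by $84.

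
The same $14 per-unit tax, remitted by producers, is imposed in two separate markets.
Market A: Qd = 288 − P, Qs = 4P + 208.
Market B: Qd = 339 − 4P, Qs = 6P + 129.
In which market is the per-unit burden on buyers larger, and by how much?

Market A: pre-tax P* = $16, Q* = 272; post-tax Q = 260.8; per-unit burden on buyers = $11.2.
Market B: pre-tax P* = $21, Q* = 255; post-tax Q = 221.4; per-unit burden on buyers = $8.4.
Difference: $11.2 vs $8.4 → market A is larger by $2.8.

Market A, by $2.8.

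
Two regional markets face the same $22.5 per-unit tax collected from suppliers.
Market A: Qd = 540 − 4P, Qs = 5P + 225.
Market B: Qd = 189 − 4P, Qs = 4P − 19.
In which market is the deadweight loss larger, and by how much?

Market A: pre-tax P* = $35, Q* = 400; post-tax Q = 350; deadweight loss = $562.5.
Market B: pre-tax P* = $26, Q* = 85; post-tax Q = 40; deadweight loss = $506.25.
Difference: $562.5 vs $506.25 → market A is larger by $56.25.

Market A, by $56.25.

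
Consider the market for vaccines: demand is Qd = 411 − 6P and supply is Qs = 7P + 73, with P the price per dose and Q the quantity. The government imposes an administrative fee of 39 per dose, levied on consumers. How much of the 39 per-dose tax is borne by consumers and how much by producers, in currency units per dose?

Consumers bear 21 per dose; producers bear 18 per dose.

Without the tax, 411 − 6P = 7P + 73 gives 13P = 338, so P* = 26 and Q* = 255.
With the tax collected from consumers, demand (in seller-price terms) shifts: Qd = 411 − 6(P + 39).
New equilibrium: consumers pay 47, producers receive 8, Q = 129. (Wedge: Pb − Ps = 39.)
Burden on consumers: 21; on producers: 18. (They sum to 39.)
The less price-elastic side of the market bears the larger share of a per-unit tax.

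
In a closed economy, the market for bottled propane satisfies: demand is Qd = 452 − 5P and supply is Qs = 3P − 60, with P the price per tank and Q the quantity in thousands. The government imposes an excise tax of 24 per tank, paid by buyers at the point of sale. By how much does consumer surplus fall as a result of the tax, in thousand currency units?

Consumer surplus falls by 985.5 thousand.

Before the tax: set 452 − 5P = 3P − 60 → P* = 64, Q* = 132.
With the tax collected from buyers, demand (in seller-price terms) shifts: Qd = 452 − 5(P + 24).
New equilibrium: buyers pay 73, suppliers receive 49, Q = 87. (Wedge: Pb − Ps = 24.)
ΔCS is the trapezoid between Q = 87 and Q = 132 of height 9: ½ · (132 + 87) · 9 = 985.5.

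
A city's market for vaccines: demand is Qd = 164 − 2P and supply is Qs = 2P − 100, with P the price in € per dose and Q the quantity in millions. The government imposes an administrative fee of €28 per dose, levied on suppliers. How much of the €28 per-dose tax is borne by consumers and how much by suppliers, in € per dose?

Consumers bear €14 per dose; suppliers bear €14 per dose.

Without the tax, 164 − 2P = 2P − 100 gives 4P = 264, so P* = €66 and Q* = 32.
With the tax collected from suppliers, supply shifts: Qs = 2(P − 28) − 100.
New equilibrium: consumers pay €80, suppliers receive €52, Q = 4. (Wedge: Pb − Ps = 28.)
Burden on consumers: €14; on suppliers: €14. (They sum to €28.)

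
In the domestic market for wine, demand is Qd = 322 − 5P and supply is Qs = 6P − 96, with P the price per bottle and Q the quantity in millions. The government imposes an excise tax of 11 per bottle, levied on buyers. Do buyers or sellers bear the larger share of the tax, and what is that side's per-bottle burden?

Without the tax, 322 − 5P = 6P − 96 gives 11P = 418, so P* = 38 and Q* = 132.
With the tax collected from buyers, demand (in seller-price terms) shifts: Qd = 322 − 5(P + 11).
New equilibrium: buyers pay 44, sellers receive 33, Q = 102. (Wedge: Pb − Ps = 11.)
Per-bottle burden: buyers 6, sellers 5.
Buyers take the larger share because demand is less price-elastic here (demand slope 5 vs supply slope 6).
The less price-elastic side of the market bears the larger share of a per-unit tax.

Buyers bear the larger share: 6 per bottle.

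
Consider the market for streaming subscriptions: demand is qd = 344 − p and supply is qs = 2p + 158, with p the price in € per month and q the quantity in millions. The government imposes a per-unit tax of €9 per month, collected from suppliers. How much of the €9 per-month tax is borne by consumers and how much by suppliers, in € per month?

Consumers bear €6 per month; suppliers bear €3 per month.

Before the tax: set 344 − p = 2p + 158 → p* = €62, q* = 282.
With the tax collected from suppliers, supply shifts: qs = 2(p − 9) + 158.
Solving gives q = 276 with consumers paying €68 and suppliers receiving €59 (the €9 wedge).
Burden on consumers: €6; on suppliers: €3. (They sum to €9.)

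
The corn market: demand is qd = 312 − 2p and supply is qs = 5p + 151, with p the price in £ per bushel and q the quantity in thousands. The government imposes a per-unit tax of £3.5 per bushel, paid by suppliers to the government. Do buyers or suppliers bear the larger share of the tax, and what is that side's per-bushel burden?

Before the tax: set 312 − 2p = 5p + 151 → p* = £23, q* = 266.
With the tax collected from suppliers, supply shifts: qs = 5(p − 3.5) + 151.
New equilibrium: buyers pay £25.5, suppliers receive £22, q = 261. (Wedge: pb − ps = 3.5.)
Per-bushel burden: buyers £2.5, suppliers £1.
Buyers take the larger share because demand is less price-elastic here (demand slope 2 vs supply slope 5).

Buyers bear the larger share: £2.5 per bushel.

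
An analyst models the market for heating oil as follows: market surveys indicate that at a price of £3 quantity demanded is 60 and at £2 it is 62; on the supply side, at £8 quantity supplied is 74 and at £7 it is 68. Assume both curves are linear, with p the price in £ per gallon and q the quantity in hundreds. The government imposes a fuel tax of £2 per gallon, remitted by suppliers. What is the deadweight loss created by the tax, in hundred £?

Demand slope: (62 − 60)/(2 − 3) = -2, so qd = 66 − 2p.
Supply slope: (68 − 74)/(7 − 8) = 6, so qs = 6p + 26.
Before the tax: set 66 − 2p = 6p + 26 → p* = £5, q* = 56.
With the tax collected from suppliers, supply shifts: qs = 6(p − 2) + 26.
New equilibrium: consumers pay £6.5, suppliers receive £4.5, q = 53. (Wedge: pb − ps = 2.)
Quantity falls by |ΔQ| = |56 − 53| = 3.
DWL = ½ · t · |ΔQ| = ½ · 2 · 3 = £3.

Deadweight loss = £3 hundred.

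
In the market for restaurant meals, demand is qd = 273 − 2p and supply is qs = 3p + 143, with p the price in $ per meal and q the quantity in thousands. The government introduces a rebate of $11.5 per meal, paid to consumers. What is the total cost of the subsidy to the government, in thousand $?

Government outlay = $2700.2 thousand.

Without the subsidy, 273 − 2p = 3p + 143 gives 5p = 130, so p* = $26 and q* = 221.
With a per-unit subsidy paid to consumers, each effectively pays p − 11.5, so demand becomes qd = 273 − 2(p − 11.5).
New equilibrium: consumers pay $19.1, suppliers receive $30.6, q = 234.8. (Wedge: pb − ps = −11.5.)
Outlay = t · Q = 11.5 · 234.8 = $2700.2.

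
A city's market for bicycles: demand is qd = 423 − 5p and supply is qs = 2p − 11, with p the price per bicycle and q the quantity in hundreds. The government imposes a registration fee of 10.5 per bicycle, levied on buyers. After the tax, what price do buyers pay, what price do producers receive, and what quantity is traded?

Buyers pay 65; producers receive 54.5; quantity = 98.

Without the tax, 423 − 5p = 2p − 11 gives 7p = 434, so p* = 62 and q* = 113.
With the tax collected from buyers, demand (in seller-price terms) shifts: qd = 423 − 5(p + 10.5).
New equilibrium: buyers pay 65, producers receive 54.5, q = 98. (Wedge: pb − ps = 10.5.)
The less price-elastic side of the market bears the larger share of a per-unit tax.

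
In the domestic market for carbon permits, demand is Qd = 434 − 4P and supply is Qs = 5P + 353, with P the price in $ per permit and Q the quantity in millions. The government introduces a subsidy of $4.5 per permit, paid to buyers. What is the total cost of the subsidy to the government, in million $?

Without the subsidy, 434 − 4P = 5P + 353 gives 9P = 81, so P* = $9 and Q* = 398.
With a per-unit subsidy paid to buyers, each effectively pays P − 4.5, so demand becomes Qd = 434 − 4(P − 4.5).
New equilibrium: buyers pay $6.5, suppliers receive $11, Q = 408. (Wedge: Pb − Ps = −4.5.)
Outlay = t · Q = 4.5 · 408 = $1836.

Government outlay = $1836 million.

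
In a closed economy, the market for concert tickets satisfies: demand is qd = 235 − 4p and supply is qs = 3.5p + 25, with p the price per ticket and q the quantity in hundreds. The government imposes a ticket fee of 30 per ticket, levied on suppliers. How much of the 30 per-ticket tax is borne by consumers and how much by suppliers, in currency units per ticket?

Before the tax: set 235 − 4p = 3.5p + 25 → p* = 28, q* = 123.
With the tax collected from suppliers, supply shifts: qs = 3.5(p − 30) + 25.
New equilibrium: consumers pay 42, suppliers receive 12, q = 67. (Wedge: pb − ps = 30.)
Burden on consumers: 14; on suppliers: 16. (They sum to 30.)
The less price-elastic side of the market bears the larger share of a per-unit tax.

Consumers bear 14 per ticket; suppliers bear 16 per ticket.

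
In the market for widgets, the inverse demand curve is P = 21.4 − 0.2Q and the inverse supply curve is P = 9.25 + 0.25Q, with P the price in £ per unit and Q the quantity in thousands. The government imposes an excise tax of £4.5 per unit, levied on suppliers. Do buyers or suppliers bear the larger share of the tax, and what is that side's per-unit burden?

Suppliers bear the larger share: £2.5 per unit.

Inverting to Q(P) form: Qd = 107 − 5P; Qs = 4P − 37.
Without the tax, 107 − 5P = 4P − 37 gives 9P = 144, so P* = £16 and Q* = 27.
With the tax collected from suppliers, supply shifts: Qs = 4(P − 4.5) − 37.
New equilibrium: buyers pay £18, suppliers receive £13.5, Q = 17. (Wedge: Pb − Ps = 4.5.)
Per-unit burden: buyers £2, suppliers £2.5.
Suppliers take the larger share because supply is less price-elastic here (demand slope 5 vs supply slope 4).
The less price-elastic side of the market bears the larger share of a per-unit tax.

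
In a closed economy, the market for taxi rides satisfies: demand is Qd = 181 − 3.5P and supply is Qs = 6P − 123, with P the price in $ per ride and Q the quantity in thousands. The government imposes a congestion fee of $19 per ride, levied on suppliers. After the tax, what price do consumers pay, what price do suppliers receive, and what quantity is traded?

Without the tax, 181 − 3.5P = 6P − 123 gives 9.5P = 304, so P* = $32 and Q* = 69.
With the tax collected from suppliers, supply shifts: Qs = 6(P − 19) − 123.
New equilibrium: consumers pay $44, suppliers receive $25, Q = 27. (Wedge: Pb − Ps = 19.)
The less price-elastic side of the market bears the larger share of a per-unit tax.

Consumers pay $44; suppliers receive $25; quantity = 27.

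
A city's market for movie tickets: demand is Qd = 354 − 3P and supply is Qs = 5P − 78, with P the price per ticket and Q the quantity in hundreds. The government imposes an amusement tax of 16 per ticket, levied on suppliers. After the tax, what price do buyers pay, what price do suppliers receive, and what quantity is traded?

Before the tax: set 354 − 3P = 5P − 78 → P* = 54, Q* = 192.
With the tax collected from suppliers, supply shifts: Qs = 5(P − 16) − 78.
New equilibrium: buyers pay 64, suppliers receive 48, Q = 162. (Wedge: Pb − Ps = 16.)

Buyers pay 64; suppliers receive 48; quantity = 162.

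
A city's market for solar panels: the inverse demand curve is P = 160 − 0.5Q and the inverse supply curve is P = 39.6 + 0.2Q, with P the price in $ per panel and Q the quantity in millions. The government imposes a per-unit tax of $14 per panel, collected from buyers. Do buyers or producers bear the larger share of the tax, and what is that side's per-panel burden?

Buyers bear the larger share: $10 per panel.

Inverting to Q(P) form: Qd = 320 − 2P; Qs = 5P − 198.
Without the tax, 320 − 2P = 5P − 198 gives 7P = 518, so P* = $74 and Q* = 172.
With the tax collected from buyers, demand (in seller-price terms) shifts: Qd = 320 − 2(P + 14).
Solving gives Q = 152 with buyers paying $84 and producers receiving $70 (the $14 wedge).
Per-panel burden: buyers $10, producers $4.
Buyers take the larger share because demand is less price-elastic here (demand slope 2 vs supply slope 5).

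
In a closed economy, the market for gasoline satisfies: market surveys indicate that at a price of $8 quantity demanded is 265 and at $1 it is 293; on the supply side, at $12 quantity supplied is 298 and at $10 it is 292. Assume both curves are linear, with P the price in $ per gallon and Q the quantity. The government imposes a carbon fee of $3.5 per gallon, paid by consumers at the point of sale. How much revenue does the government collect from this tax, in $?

Demand slope: (293 − 265)/(1 − 8) = -4, so Qd = 297 − 4P.
Supply slope: (292 − 298)/(10 − 12) = 3, so Qs = 3P + 262.
Before the tax: set 297 − 4P = 3P + 262 → P* = $5, Q* = 277.
With the tax collected from consumers, demand (in seller-price terms) shifts: Qd = 297 − 4(P + 3.5).
Solving gives Q = 271 with consumers paying $6.5 and sellers receiving $3 (the $3.5 wedge).
Revenue = t · Q = 3.5 · 271 = $948.5.

Tax revenue = $948.5.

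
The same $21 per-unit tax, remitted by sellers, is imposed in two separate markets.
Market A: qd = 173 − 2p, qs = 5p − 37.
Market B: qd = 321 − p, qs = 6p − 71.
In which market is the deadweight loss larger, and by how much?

Market A, by $126.

Market A: pre-tax p* = $30, q* = 113; post-tax q = 83; deadweight loss = $315.
Market B: pre-tax p* = $56, q* = 265; post-tax q = 247; deadweight loss = $189.
Difference: $315 vs $189 → market A is larger by $126.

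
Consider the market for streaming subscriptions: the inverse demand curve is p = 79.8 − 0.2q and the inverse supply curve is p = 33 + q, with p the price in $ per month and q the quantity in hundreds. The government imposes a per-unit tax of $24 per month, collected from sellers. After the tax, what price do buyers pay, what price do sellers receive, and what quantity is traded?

Buyers pay $76; sellers receive $52; quantity = 19.

Rewrite in direct form: qd = 399 − 5p and qs = p − 33.
Before the tax: set 399 − 5p = p − 33 → p* = $72, q* = 39.
With the tax collected from sellers, supply shifts: qs = (p − 24) − 33.
New equilibrium: buyers pay $76, sellers receive $52, q = 19. (Wedge: pb − ps = 24.)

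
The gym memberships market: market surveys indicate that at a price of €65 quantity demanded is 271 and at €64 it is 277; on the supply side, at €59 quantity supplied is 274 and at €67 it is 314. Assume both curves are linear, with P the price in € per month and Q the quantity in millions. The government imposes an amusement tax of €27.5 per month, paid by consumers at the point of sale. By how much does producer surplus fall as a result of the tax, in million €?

Producer surplus falls by €3772.5 million.

Demand slope: (277 − 271)/(64 − 65) = -6, so Qd = 661 − 6P.
Supply slope: (314 − 274)/(67 − 59) = 5, so Qs = 5P − 21.
Without the tax, 661 − 6P = 5P − 21 gives 11P = 682, so P* = €62 and Q* = 289.
With the tax collected from consumers, demand (in seller-price terms) shifts: Qd = 661 − 6(P + 27.5).
New equilibrium: consumers pay €74.5, suppliers receive €47, Q = 214. (Wedge: Pb − Ps = 27.5.)
ΔPS is the trapezoid between Q = 214 and Q = 289 of height €15: ½ · (289 + 214) · 15 = €3772.5.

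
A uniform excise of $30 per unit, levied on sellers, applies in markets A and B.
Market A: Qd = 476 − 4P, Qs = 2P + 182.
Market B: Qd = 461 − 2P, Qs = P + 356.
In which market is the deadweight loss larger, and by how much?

Market A, by $300.

Market A: pre-tax P* = $49, Q* = 280; post-tax Q = 240; deadweight loss = $600.
Market B: pre-tax P* = $35, Q* = 391; post-tax Q = 371; deadweight loss = $300.
Difference: $600 vs $300 → market A is larger by $300.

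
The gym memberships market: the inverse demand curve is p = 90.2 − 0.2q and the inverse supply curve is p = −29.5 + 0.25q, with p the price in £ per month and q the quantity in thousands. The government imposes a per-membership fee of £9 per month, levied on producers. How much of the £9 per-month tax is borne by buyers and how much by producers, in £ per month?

Buyers bear £4 per month; producers bear £5 per month.

Rewrite in direct form: qd = 451 − 5p and qs = 4p + 118.
Without the tax, 451 − 5p = 4p + 118 gives 9p = 333, so p* = £37 and q* = 266.
With the tax collected from producers, supply shifts: qs = 4(p − 9) + 118.
Solving gives q = 246 with buyers paying £41 and producers receiving £32 (the £9 wedge).
Burden on buyers: £4; on producers: £5. (They sum to £9.)
The less price-elastic side of the market bears the larger share of a per-unit tax.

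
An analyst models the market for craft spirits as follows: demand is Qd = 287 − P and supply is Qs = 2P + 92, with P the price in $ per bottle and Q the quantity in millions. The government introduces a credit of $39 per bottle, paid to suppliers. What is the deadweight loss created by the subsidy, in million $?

Before the subsidy: set 287 − P = 2P + 92 → P* = $65, Q* = 222.
With a per-unit subsidy paid to suppliers, each receives P + 39 per unit sold, so supply becomes Qs = 2(P + 39) + 92.
Solving gives Q = 248 with buyers paying $39 and suppliers receiving $78 (the $39 wedge).
Quantity rises by |ΔQ| = |222 − 248| = 26.
DWL = ½ · t · |ΔQ| = ½ · 39 · 26 = $507.

Deadweight loss = $507 million.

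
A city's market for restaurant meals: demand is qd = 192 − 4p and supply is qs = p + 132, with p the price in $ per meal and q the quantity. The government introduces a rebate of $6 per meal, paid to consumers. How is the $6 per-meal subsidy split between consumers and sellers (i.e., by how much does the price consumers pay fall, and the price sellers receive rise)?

Without the subsidy, 192 − 4p = p + 132 gives 5p = 60, so p* = $12 and q* = 144.
With a per-unit subsidy paid to consumers, each effectively pays p − 6, so demand becomes qd = 192 − 4(p − 6).
Solving gives q = 148.8 with consumers paying $10.8 and sellers receiving $16.8 (the $6 wedge).
Gain to consumers: $1.2; to sellers: $4.8. (They sum to $6.)

Consumers gain $1.2 per meal; sellers gain $4.8 per meal.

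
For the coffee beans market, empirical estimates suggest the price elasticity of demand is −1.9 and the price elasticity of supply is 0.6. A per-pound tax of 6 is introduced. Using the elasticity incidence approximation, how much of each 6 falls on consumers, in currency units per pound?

Incidence ratio: consumers' share ≈ εs / (εs + |εd|) = 0.6 / (0.6 + 1.9) = 0.24.
So consumers bear ≈ 0.24 × 6 = 1.44; suppliers bear 4.56.

Consumers bear ≈ 1.44 per pound.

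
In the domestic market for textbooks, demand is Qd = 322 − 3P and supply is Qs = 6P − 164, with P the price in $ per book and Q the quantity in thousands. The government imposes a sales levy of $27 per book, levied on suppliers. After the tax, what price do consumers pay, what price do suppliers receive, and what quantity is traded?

Before the tax: set 322 − 3P = 6P − 164 → P* = $54, Q* = 160.
With the tax collected from suppliers, supply shifts: Qs = 6(P − 27) − 164.
New equilibrium: consumers pay $72, suppliers receive $45, Q = 106. (Wedge: Pb − Ps = 27.)

Consumers pay $72; suppliers receive $45; quantity = 106.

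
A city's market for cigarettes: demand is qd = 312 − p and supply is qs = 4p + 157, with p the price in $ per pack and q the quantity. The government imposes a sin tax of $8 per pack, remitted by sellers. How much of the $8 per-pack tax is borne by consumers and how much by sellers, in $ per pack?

Consumers bear $6.4 per pack; sellers bear $1.6 per pack.

Without the tax, 312 − p = 4p + 157 gives 5p = 155, so p* = $31 and q* = 281.
With the tax collected from sellers, supply shifts: qs = 4(p − 8) + 157.
New equilibrium: consumers pay $37.4, sellers receive $29.4, q = 274.6. (Wedge: pb − ps = 8.)
Burden on consumers: $6.4; on sellers: $1.6. (They sum to $8.)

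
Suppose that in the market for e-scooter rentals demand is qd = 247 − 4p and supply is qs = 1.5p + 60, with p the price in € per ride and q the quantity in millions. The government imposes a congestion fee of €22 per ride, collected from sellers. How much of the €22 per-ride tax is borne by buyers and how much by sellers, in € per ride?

Before the tax: set 247 − 4p = 1.5p + 60 → p* = €34, q* = 111.
With the tax collected from sellers, supply shifts: qs = 1.5(p − 22) + 60.
Solving gives q = 87 with buyers paying €40 and sellers receiving €18 (the €22 wedge).
Burden on buyers: €6; on sellers: €16. (They sum to €22.)
The less price-elastic side of the market bears the larger share of a per-unit tax.

Buyers bear €6 per ride; sellers bear €16 per ride.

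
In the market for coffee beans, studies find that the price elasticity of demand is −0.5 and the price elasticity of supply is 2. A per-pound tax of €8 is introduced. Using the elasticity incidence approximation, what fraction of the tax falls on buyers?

Buyers' share ≈ 0.8.

Incidence ratio: buyers' share ≈ εs / (εs + |εd|) = 2 / (2 + 0.5) = 0.8.
Supply is the more elastic side, so buyers bear the larger share.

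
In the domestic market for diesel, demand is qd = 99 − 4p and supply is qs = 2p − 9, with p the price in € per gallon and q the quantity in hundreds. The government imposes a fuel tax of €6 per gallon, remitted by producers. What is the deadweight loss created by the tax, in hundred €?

Without the tax, 99 − 4p = 2p − 9 gives 6p = 108, so p* = €18 and q* = 27.
With the tax collected from producers, supply shifts: qs = 2(p − 6) − 9.
Solving gives q = 19 with buyers paying €20 and producers receiving €14 (the €6 wedge).
Quantity falls by |ΔQ| = |27 − 19| = 8.
DWL = ½ · t · |ΔQ| = ½ · 6 · 8 = €24.

Deadweight loss = €24 hundred.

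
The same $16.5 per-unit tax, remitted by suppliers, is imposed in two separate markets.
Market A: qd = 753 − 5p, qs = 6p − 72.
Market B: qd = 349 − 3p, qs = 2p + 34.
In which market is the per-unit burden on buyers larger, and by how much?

Market A: pre-tax p* = $75, q* = 378; post-tax q = 333; per-unit burden on buyers = $9.
Market B: pre-tax p* = $63, q* = 160; post-tax q = 140.2; per-unit burden on buyers = $6.6.
Difference: $9 vs $6.6 → market A is larger by $2.4.

Market A, by $2.4.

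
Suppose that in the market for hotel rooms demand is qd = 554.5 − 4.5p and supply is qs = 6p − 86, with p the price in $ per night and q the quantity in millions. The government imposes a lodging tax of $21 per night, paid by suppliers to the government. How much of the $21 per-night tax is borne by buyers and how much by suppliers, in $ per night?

Buyers bear $12 per night; suppliers bear $9 per night.

Without the tax, 554.5 − 4.5p = 6p − 86 gives 10.5p = 640.5, so p* = $61 and q* = 280.
With the tax collected from suppliers, supply shifts: qs = 6(p − 21) − 86.
Solving gives q = 226 with buyers paying $73 and suppliers receiving $52 (the $21 wedge).
Burden on buyers: $12; on suppliers: $9. (They sum to $21.)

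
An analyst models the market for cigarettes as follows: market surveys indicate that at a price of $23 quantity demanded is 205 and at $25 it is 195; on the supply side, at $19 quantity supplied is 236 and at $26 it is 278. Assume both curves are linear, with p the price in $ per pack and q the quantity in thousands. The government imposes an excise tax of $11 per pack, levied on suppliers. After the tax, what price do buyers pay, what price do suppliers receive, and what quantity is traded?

Buyers pay $24; suppliers receive $13; quantity = 200.

Demand slope: (195 − 205)/(25 − 23) = -5, so qd = 320 − 5p.
Supply slope: (278 − 236)/(26 − 19) = 6, so qs = 6p + 122.
Before the tax: set 320 − 5p = 6p + 122 → p* = $18, q* = 230.
With the tax collected from suppliers, supply shifts: qs = 6(p − 11) + 122.
Solving gives q = 200 with buyers paying $24 and suppliers receiving $13 (the $11 wedge).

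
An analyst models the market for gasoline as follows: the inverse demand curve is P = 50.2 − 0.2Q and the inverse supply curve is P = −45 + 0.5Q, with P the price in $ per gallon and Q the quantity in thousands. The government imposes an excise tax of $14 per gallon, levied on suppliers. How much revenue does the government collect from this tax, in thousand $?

Tax revenue = $1624 thousand.

Rewrite in direct form: Qd = 251 − 5P and Qs = 2P + 90.
Before the tax: set 251 − 5P = 2P + 90 → P* = $23, Q* = 136.
With the tax collected from suppliers, supply shifts: Qs = 2(P − 14) + 90.
Solving gives Q = 116 with consumers paying $27 and suppliers receiving $13 (the $14 wedge).
Revenue = t · Q = 14 · 116 = $1624.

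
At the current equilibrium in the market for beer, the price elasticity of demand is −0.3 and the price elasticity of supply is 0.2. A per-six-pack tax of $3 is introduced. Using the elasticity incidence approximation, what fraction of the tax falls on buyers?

Buyers' share ≈ 0.4.

Incidence ratio: buyers' share ≈ εs / (εs + |εd|) = 0.2 / (0.2 + 0.3) = 0.4.
Supply is the less elastic side, so buyers bear the smaller share.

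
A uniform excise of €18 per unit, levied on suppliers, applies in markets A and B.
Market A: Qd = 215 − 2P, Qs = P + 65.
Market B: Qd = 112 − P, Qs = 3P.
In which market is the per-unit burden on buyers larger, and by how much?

Market B, by €7.5.

Market A: pre-tax P* = €50, Q* = 115; post-tax Q = 103; per-unit burden on buyers = €6.
Market B: pre-tax P* = €28, Q* = 84; post-tax Q = 70.5; per-unit burden on buyers = €13.5.
Difference: €6 vs €13.5 → market B is larger by €7.5.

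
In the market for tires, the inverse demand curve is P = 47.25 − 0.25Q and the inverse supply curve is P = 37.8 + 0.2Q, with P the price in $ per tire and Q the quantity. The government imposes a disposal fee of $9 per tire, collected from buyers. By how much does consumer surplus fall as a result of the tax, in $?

Consumer surplus falls by $55.

Inverting to Q(P) form: Qd = 189 − 4P; Qs = 5P − 189.
Without the tax, 189 − 4P = 5P − 189 gives 9P = 378, so P* = $42 and Q* = 21.
With the tax collected from buyers, demand (in seller-price terms) shifts: Qd = 189 − 4(P + 9).
New equilibrium: buyers pay $47, sellers receive $38, Q = 1. (Wedge: Pb − Ps = 9.)
ΔCS is the trapezoid between Q = 1 and Q = 21 of height $5: ½ · (21 + 1) · 5 = $55.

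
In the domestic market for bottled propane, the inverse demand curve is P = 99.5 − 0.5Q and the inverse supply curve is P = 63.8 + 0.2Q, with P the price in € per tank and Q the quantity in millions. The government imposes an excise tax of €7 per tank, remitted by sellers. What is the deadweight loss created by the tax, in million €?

Deadweight loss = €35 million.

Inverting to Q(P) form: Qd = 199 − 2P; Qs = 5P − 319.
Before the tax: set 199 − 2P = 5P − 319 → P* = €74, Q* = 51.
With the tax collected from sellers, supply shifts: Qs = 5(P − 7) − 319.
New equilibrium: buyers pay €79, sellers receive €72, Q = 41. (Wedge: Pb − Ps = 7.)
Quantity falls by |ΔQ| = |51 − 41| = 10.
DWL = ½ · t · |ΔQ| = ½ · 7 · 10 = €35.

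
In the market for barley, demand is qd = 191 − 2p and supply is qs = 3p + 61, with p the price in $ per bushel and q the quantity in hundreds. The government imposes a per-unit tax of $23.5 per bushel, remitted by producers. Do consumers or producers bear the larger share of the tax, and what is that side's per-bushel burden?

Consumers bear the larger share: $14.1 per bushel.

Without the tax, 191 − 2p = 3p + 61 gives 5p = 130, so p* = $26 and q* = 139.
With the tax collected from producers, supply shifts: qs = 3(p − 23.5) + 61.
Solving gives q = 110.8 with consumers paying $40.1 and producers receiving $16.6 (the $23.5 wedge).
Per-bushel burden: consumers $14.1, producers $9.4.
Consumers take the larger share because demand is less price-elastic here (demand slope 2 vs supply slope 3).
The less price-elastic side of the market bears the larger share of a per-unit tax.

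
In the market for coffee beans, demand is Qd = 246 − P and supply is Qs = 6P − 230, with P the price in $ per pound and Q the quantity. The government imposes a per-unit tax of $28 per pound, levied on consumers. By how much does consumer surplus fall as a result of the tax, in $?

Before the tax: set 246 − P = 6P − 230 → P* = $68, Q* = 178.
With the tax collected from consumers, demand (in seller-price terms) shifts: Qd = 246 − (P + 28).
New equilibrium: consumers pay $92, producers receive $64, Q = 154. (Wedge: Pb − Ps = 28.)
ΔCS is the trapezoid between Q = 154 and Q = 178 of height $24: ½ · (178 + 154) · 24 = $3984.

Consumer surplus falls by $3984.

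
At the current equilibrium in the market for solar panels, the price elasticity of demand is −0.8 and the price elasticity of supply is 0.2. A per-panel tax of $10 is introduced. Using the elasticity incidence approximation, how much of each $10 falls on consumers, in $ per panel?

Incidence ratio: consumers' share ≈ εs / (εs + |εd|) = 0.2 / (0.2 + 0.8) = 0.2.
So consumers bear ≈ 0.2 × $10 = $2; producers bear $8.

Consumers bear ≈ $2 per panel.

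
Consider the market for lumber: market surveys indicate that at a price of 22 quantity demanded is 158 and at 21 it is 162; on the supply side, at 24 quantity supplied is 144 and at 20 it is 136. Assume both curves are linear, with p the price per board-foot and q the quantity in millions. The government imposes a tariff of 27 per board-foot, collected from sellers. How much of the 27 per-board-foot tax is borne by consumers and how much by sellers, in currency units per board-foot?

Demand slope: (162 − 158)/(21 − 22) = -4, so qd = 246 − 4p.
Supply slope: (136 − 144)/(20 − 24) = 2, so qs = 2p + 96.
Before the tax: set 246 − 4p = 2p + 96 → p* = 25, q* = 146.
With the tax collected from sellers, supply shifts: qs = 2(p − 27) + 96.
New equilibrium: consumers pay 34, sellers receive 7, q = 110. (Wedge: pb − ps = 27.)
Burden on consumers: 9; on sellers: 18. (They sum to 27.)
The less price-elastic side of the market bears the larger share of a per-unit tax.

Consumers bear 9 per board-foot; sellers bear 18 per board-foot.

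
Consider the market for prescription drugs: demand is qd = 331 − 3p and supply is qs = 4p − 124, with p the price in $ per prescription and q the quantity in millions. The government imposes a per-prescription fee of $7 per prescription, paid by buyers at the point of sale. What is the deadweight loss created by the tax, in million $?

Before the tax: set 331 − 3p = 4p − 124 → p* = $65, q* = 136.
With the tax collected from buyers, demand (in seller-price terms) shifts: qd = 331 − 3(p + 7).
New equilibrium: buyers pay $69, producers receive $62, q = 124. (Wedge: pb − ps = 7.)
Quantity falls by |ΔQ| = |136 − 124| = 12.
DWL = ½ · t · |ΔQ| = ½ · 7 · 12 = $42.

Deadweight loss = $42 million.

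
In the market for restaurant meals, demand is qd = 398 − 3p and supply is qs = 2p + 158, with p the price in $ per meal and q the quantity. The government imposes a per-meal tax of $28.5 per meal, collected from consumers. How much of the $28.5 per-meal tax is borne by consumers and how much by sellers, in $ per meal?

Consumers bear $11.4 per meal; sellers bear $17.1 per meal.

Before the tax: set 398 − 3p = 2p + 158 → p* = $48, q* = 254.
With the tax collected from consumers, demand (in seller-price terms) shifts: qd = 398 − 3(p + 28.5).
New equilibrium: consumers pay $59.4, sellers receive $30.9, q = 219.8. (Wedge: pb − ps = 28.5.)
Burden on consumers: $11.4; on sellers: $17.1. (They sum to $28.5.)
The less price-elastic side of the market bears the larger share of a per-unit tax.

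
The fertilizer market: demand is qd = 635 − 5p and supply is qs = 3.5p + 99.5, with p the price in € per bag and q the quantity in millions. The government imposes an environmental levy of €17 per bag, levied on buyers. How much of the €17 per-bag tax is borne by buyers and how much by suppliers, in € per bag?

Before the tax: set 635 − 5p = 3.5p + 99.5 → p* = €63, q* = 320.
With the tax collected from buyers, demand (in seller-price terms) shifts: qd = 635 − 5(p + 17).
Solving gives q = 285 with buyers paying €70 and suppliers receiving €53 (the €17 wedge).
Burden on buyers: €7; on suppliers: €10. (They sum to €17.)

Buyers bear €7 per bag; suppliers bear €10 per bag.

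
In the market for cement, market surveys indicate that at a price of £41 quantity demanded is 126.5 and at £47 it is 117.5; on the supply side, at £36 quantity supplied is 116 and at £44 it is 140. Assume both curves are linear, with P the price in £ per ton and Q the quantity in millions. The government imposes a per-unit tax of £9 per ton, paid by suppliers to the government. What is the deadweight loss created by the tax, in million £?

Deadweight loss = £40.5 million.

Demand slope: (117.5 − 126.5)/(47 − 41) = -1.5, so Qd = 188 − 1.5P.
Supply slope: (140 − 116)/(44 − 36) = 3, so Qs = 3P + 8.
Without the tax, 188 − 1.5P = 3P + 8 gives 4.5P = 180, so P* = £40 and Q* = 128.
With the tax collected from suppliers, supply shifts: Qs = 3(P − 9) + 8.
Solving gives Q = 119 with buyers paying £46 and suppliers receiving £37 (the £9 wedge).
Quantity falls by |ΔQ| = |128 − 119| = 9.
DWL = ½ · t · |ΔQ| = ½ · 9 · 9 = £40.5.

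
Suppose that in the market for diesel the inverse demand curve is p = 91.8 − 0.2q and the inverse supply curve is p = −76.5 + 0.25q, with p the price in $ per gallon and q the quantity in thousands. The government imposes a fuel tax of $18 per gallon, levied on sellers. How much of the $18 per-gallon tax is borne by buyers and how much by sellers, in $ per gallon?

Buyers bear $8 per gallon; sellers bear $10 per gallon.

Rewrite in direct form: qd = 459 − 5p and qs = 4p + 306.
Before the tax: set 459 − 5p = 4p + 306 → p* = $17, q* = 374.
With the tax collected from sellers, supply shifts: qs = 4(p − 18) + 306.
New equilibrium: buyers pay $25, sellers receive $7, q = 334. (Wedge: pb − ps = 18.)
Burden on buyers: $8; on sellers: $10. (They sum to $18.)
The less price-elastic side of the market bears the larger share of a per-unit tax.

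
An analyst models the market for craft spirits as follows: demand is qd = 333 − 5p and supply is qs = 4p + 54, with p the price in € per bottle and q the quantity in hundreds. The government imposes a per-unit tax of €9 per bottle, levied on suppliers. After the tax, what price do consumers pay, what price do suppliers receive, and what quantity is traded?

Without the tax, 333 − 5p = 4p + 54 gives 9p = 279, so p* = €31 and q* = 178.
With the tax collected from suppliers, supply shifts: qs = 4(p − 9) + 54.
Solving gives q = 158 with consumers paying €35 and suppliers receiving €26 (the €9 wedge).
The less price-elastic side of the market bears the larger share of a per-unit tax.

Consumers pay €35; suppliers receive €26; quantity = 158.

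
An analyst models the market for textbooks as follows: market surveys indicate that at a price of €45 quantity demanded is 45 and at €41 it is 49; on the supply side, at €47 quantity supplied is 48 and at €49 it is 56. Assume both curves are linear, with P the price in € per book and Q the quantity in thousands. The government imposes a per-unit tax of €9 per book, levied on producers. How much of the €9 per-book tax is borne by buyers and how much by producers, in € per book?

Demand slope: (49 − 45)/(41 − 45) = -1, so Qd = 90 − P.
Supply slope: (56 − 48)/(49 − 47) = 4, so Qs = 4P − 140.
Before the tax: set 90 − P = 4P − 140 → P* = €46, Q* = 44.
With the tax collected from producers, supply shifts: Qs = 4(P − 9) − 140.
New equilibrium: buyers pay €53.2, producers receive €44.2, Q = 36.8. (Wedge: Pb − Ps = 9.)
Burden on buyers: €7.2; on producers: €1.8. (They sum to €9.)

Buyers bear €7.2 per book; producers bear €1.8 per book.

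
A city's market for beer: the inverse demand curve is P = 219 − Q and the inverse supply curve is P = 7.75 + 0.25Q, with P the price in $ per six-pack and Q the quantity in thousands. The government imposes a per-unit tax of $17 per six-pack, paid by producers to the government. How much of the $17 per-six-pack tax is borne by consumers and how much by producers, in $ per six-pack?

Inverting to Q(P) form: Qd = 219 − P; Qs = 4P − 31.
Before the tax: set 219 − P = 4P − 31 → P* = $50, Q* = 169.
With the tax collected from producers, supply shifts: Qs = 4(P − 17) − 31.
New equilibrium: consumers pay $63.6, producers receive $46.6, Q = 155.4. (Wedge: Pb − Ps = 17.)
Burden on consumers: $13.6; on producers: $3.4. (They sum to $17.)

Consumers bear $13.6 per six-pack; producers bear $3.4 per six-pack.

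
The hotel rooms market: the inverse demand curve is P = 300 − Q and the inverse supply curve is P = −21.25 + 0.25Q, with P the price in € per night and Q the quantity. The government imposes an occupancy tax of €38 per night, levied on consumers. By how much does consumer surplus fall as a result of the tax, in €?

Rewrite in direct form: Qd = 300 − P and Qs = 4P + 85.
Before the tax: set 300 − P = 4P + 85 → P* = €43, Q* = 257.
With the tax collected from consumers, demand (in seller-price terms) shifts: Qd = 300 − (P + 38).
New equilibrium: consumers pay €73.4, producers receive €35.4, Q = 226.6. (Wedge: Pb − Ps = 38.)
ΔCS is the trapezoid between Q = 226.6 and Q = 257 of height €30.4: ½ · (257 + 226.6) · 30.4 = €7350.72.

Consumer surplus falls by €7350.72.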